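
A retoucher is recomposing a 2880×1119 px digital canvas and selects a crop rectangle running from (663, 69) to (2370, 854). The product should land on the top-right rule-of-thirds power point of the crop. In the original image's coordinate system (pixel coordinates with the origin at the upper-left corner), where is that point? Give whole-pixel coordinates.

(1801, 331)

Crop width = 2370 − 663 = 1707 px; one third is 569.00 px.
Crop height = 854 − 69 = 785 px; one third is 261.67 px.
The top-right point is two-thirds across and one-third down within the crop:
x = 663 + 2 × 569.00 ≈ 1801; y = 69 + 1 × 261.67 ≈ 331.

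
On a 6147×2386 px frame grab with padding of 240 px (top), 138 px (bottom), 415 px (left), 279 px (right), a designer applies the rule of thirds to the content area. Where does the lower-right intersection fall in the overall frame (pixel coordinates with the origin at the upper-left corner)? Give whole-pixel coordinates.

(4050, 1579)

Content width = 6147 − 415 − 279 = 5453 px; content height = 2386 − 240 − 138 = 2008 px.
Lower-right is two-thirds across and two-thirds down within the content area.
x = 415 + 2 × 5453/3 = 415 + 3635.33 ≈ 4050
y = 240 + 2 × 2008/3 = 240 + 1338.67 ≈ 1579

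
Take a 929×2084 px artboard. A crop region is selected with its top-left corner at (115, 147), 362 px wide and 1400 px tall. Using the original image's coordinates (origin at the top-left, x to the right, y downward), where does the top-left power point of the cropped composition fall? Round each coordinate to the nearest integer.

x = 236 px, y = 614 px

One third of the crop width 362 is 120.67 px.
One third of the crop height 1400 is 466.67 px.
The top-left point is one-third across and one-third down within the crop:
x = 115 + 1 × 120.67 ≈ 236; y = 147 + 1 × 466.67 ≈ 614.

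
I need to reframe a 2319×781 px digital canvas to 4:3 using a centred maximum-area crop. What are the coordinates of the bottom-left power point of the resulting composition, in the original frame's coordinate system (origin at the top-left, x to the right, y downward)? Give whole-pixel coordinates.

2319/781 > 4/3, so the 4:3 crop keeps the full height 781 and trims width to 781 × 4/3 = 1041.33 px.
Left offset = (2319 − 1041.33)/2 = 638.83 px; top offset = 0.
Bottom-left is one-third across and two-thirds down within the crop:
x = 638.83 + 1 × 1041.33/3 ≈ 986; y = 0.00 + 2 × 781.00/3 ≈ 521.

(986, 521)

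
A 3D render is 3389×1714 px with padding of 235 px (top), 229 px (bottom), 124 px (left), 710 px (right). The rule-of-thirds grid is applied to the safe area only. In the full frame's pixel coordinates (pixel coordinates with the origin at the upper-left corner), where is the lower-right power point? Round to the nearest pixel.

Content width = 3389 − 124 − 710 = 2555 px; content height = 1714 − 235 − 229 = 1250 px.
Lower-right is two-thirds across and two-thirds down within the safe area.
x = 124 + 2 × 2555/3 = 124 + 1703.33 ≈ 1827
y = 235 + 2 × 1250/3 = 235 + 833.33 ≈ 1068

x = 1827 px, y = 1068 px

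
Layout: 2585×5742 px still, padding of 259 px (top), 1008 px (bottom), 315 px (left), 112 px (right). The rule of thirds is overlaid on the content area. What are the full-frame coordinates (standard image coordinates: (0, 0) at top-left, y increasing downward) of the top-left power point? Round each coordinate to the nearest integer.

Content width = 2585 − 315 − 112 = 2158 px; content height = 5742 − 259 − 1008 = 4475 px.
Top-left is one-third across and one-third down within the content area.
x = 315 + 1 × 2158/3 = 315 + 719.33 ≈ 1034
y = 259 + 1 × 4475/3 = 259 + 1491.67 ≈ 1751

x = 1034 px, y = 1751 px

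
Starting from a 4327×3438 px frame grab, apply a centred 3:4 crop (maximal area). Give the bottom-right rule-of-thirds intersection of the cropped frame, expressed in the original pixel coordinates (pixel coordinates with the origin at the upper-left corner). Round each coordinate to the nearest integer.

4327/3438 > 3/4, so the 3:4 crop keeps the full height 3438 and trims width to 3438 × 3/4 = 2578.50 px.
Left offset = (4327 − 2578.50)/2 = 874.25 px; top offset = 0.
Bottom-right is two-thirds across and two-thirds down within the crop:
x = 874.25 + 2 × 2578.50/3 ≈ 2593; y = 0.00 + 2 × 3438.00/3 ≈ 2292.

(2593, 2292)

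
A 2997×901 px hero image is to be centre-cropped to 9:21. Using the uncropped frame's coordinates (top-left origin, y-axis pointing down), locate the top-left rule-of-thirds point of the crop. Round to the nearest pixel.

2997/901 > 9/21, so the 9:21 crop keeps the full height 901 and trims width to 901 × 9/21 = 386.14 px.
Left offset = (2997 − 386.14)/2 = 1305.43 px; top offset = 0.
Top-left is one-third across and one-third down within the crop:
x = 1305.43 + 1 × 386.14/3 ≈ 1434; y = 0.00 + 1 × 901.00/3 ≈ 300.

x = 1434 px, y = 300 px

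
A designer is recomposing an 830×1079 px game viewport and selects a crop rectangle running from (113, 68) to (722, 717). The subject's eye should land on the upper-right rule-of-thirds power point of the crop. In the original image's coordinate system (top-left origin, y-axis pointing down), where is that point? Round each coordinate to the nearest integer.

Crop width = 722 − 113 = 609 px; one third is 203.00 px.
Crop height = 717 − 68 = 649 px; one third is 216.33 px.
The upper-right point is two-thirds across and one-third down within the crop:
x = 113 + 2 × 203.00 ≈ 519; y = 68 + 1 × 216.33 ≈ 284.

(519, 284)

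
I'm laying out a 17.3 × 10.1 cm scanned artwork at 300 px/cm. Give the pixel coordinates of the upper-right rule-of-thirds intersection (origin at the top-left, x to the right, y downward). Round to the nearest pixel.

In pixels the canvas is 17.3 × 300 = 5190 wide and 10.1 × 300 = 3030 tall.
The upper-right point is two-thirds across and one-third down:
x = 2 × 5190/3 ≈ 3460; y = 1 × 3030/3 ≈ 1010.

(3460, 1010)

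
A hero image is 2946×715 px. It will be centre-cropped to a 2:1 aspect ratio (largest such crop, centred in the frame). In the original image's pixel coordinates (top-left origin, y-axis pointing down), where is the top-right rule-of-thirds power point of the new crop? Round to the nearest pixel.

2946/715 > 2/1, so the 2:1 crop keeps the full height 715 and trims width to 715 × 2/1 = 1430.00 px.
Left offset = (2946 − 1430.00)/2 = 758.00 px; top offset = 0.
Top-right is two-thirds across and one-third down within the crop:
x = 758.00 + 2 × 1430.00/3 ≈ 1711; y = 0.00 + 1 × 715.00/3 ≈ 238.

(1711, 238)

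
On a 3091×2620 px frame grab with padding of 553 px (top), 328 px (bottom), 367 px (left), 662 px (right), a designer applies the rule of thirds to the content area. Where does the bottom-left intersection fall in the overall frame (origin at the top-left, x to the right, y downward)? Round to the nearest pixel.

Content width = 3091 − 367 − 662 = 2062 px; content height = 2620 − 553 − 328 = 1739 px.
Bottom-left is one-third across and two-thirds down within the content area.
x = 367 + 1 × 2062/3 = 367 + 687.33 ≈ 1054
y = 553 + 2 × 1739/3 = 553 + 1159.33 ≈ 1712

x = 1054 px, y = 1712 px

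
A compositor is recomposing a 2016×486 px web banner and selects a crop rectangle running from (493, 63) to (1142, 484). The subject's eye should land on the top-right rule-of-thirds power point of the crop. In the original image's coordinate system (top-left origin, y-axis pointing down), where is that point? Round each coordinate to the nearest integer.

Crop width = 1142 − 493 = 649 px; one third is 216.33 px.
Crop height = 484 − 63 = 421 px; one third is 140.33 px.
The top-right point is two-thirds across and one-third down within the crop:
x = 493 + 2 × 216.33 ≈ 926; y = 63 + 1 × 140.33 ≈ 203.

(926, 203)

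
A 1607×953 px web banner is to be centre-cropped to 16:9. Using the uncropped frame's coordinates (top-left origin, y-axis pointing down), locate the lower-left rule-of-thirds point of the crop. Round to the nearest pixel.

x = 536 px, y = 627 px

1607/953 < 16/9, so the 16:9 crop keeps the full width 1607 and trims height to 1607 × 9/16 = 903.94 px.
Top offset = (953 − 903.94)/2 = 24.53 px; left offset = 0.
Lower-left is one-third across and two-thirds down within the crop:
x = 0.00 + 1 × 1607.00/3 ≈ 536; y = 24.53 + 2 × 903.94/3 ≈ 627.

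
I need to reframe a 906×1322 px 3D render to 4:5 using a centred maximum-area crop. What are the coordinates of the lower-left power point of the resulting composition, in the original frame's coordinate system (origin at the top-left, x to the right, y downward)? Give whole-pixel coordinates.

x = 302 px, y = 850 px

906/1322 < 4/5, so the 4:5 crop keeps the full width 906 and trims height to 906 × 5/4 = 1132.50 px.
Top offset = (1322 − 1132.50)/2 = 94.75 px; left offset = 0.
Lower-left is one-third across and two-thirds down within the crop:
x = 0.00 + 1 × 906.00/3 ≈ 302; y = 94.75 + 2 × 1132.50/3 ≈ 850.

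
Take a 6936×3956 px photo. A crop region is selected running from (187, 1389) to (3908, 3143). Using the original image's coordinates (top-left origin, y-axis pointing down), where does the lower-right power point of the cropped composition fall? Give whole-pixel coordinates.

x = 2668 px, y = 2558 px

Crop width = 3908 − 187 = 3721 px; one third is 1240.33 px.
Crop height = 3143 − 1389 = 1754 px; one third is 584.67 px.
The lower-right point is two-thirds across and two-thirds down within the crop:
x = 187 + 2 × 1240.33 ≈ 2668; y = 1389 + 2 × 584.67 ≈ 2558.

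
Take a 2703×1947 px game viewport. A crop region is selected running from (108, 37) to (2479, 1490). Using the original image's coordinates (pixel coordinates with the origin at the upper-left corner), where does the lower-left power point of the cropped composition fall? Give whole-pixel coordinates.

Crop width = 2479 − 108 = 2371 px; one third is 790.33 px.
Crop height = 1490 − 37 = 1453 px; one third is 484.33 px.
The lower-left point is one-third across and two-thirds down within the crop:
x = 108 + 1 × 790.33 ≈ 898; y = 37 + 2 × 484.33 ≈ 1006.

x = 898 px, y = 1006 px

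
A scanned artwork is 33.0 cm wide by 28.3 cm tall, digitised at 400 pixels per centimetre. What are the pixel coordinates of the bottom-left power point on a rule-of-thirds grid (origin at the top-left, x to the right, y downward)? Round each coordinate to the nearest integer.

In pixels the canvas is 33.0 × 400 = 13200 wide and 28.3 × 400 = 11320 tall.
The bottom-left point is one-third across and two-thirds down:
x = 1 × 13200/3 ≈ 4400; y = 2 × 11320/3 ≈ 7547.

(4400, 7547)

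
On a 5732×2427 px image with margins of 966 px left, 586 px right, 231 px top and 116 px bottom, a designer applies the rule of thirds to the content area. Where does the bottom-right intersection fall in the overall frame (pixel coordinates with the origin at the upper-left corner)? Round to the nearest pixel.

(3753, 1618)

Content width = 5732 − 966 − 586 = 4180 px; content height = 2427 − 231 − 116 = 2080 px.
Bottom-right is two-thirds across and two-thirds down within the content area.
x = 966 + 2 × 4180/3 = 966 + 2786.67 ≈ 3753
y = 231 + 2 × 2080/3 = 231 + 1386.67 ≈ 1618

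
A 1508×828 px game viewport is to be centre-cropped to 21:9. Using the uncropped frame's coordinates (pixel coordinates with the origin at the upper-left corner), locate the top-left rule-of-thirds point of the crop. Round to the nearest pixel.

x = 503 px, y = 306 px

1508/828 < 21/9, so the 21:9 crop keeps the full width 1508 and trims height to 1508 × 9/21 = 646.29 px.
Top offset = (828 − 646.29)/2 = 90.86 px; left offset = 0.
Top-left is one-third across and one-third down within the crop:
x = 0.00 + 1 × 1508.00/3 ≈ 503; y = 90.86 + 1 × 646.29/3 ≈ 306.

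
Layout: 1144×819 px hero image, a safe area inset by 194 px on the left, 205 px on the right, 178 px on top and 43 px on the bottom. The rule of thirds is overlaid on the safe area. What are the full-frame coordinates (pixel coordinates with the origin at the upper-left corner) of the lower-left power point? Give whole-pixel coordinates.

x = 442 px, y = 577 px

Content width = 1144 − 194 − 205 = 745 px; content height = 819 − 178 − 43 = 598 px.
Lower-left is one-third across and two-thirds down within the safe area.
x = 194 + 1 × 745/3 = 194 + 248.33 ≈ 442
y = 178 + 2 × 598/3 = 178 + 398.67 ≈ 577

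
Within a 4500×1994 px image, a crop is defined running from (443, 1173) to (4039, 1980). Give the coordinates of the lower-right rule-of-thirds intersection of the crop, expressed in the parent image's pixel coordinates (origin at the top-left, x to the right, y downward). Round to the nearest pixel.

Crop width = 4039 − 443 = 3596 px; one third is 1198.67 px.
Crop height = 1980 − 1173 = 807 px; one third is 269.00 px.
The lower-right point is two-thirds across and two-thirds down within the crop:
x = 443 + 2 × 1198.67 ≈ 2840; y = 1173 + 2 × 269.00 ≈ 1711.

x = 2840 px, y = 1711 px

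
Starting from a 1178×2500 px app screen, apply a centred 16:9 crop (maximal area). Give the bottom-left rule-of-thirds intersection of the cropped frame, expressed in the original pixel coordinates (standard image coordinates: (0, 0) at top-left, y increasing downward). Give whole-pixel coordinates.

x = 393 px, y = 1360 px

1178/2500 < 16/9, so the 16:9 crop keeps the full width 1178 and trims height to 1178 × 9/16 = 662.62 px.
Top offset = (2500 − 662.62)/2 = 918.69 px; left offset = 0.
Bottom-left is one-third across and two-thirds down within the crop:
x = 0.00 + 1 × 1178.00/3 ≈ 393; y = 918.69 + 2 × 662.62/3 ≈ 1360.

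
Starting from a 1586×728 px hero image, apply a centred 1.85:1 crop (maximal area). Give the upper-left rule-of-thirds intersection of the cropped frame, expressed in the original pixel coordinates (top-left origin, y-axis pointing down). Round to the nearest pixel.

1586/728 > 1.85/1, so the 1.85:1 crop keeps the full height 728 and trims width to 728 × 1.85/1 = 1346.80 px.
Left offset = (1586 − 1346.80)/2 = 119.60 px; top offset = 0.
Upper-left is one-third across and one-third down within the crop:
x = 119.60 + 1 × 1346.80/3 ≈ 569; y = 0.00 + 1 × 728.00/3 ≈ 243.

x = 569 px, y = 243 px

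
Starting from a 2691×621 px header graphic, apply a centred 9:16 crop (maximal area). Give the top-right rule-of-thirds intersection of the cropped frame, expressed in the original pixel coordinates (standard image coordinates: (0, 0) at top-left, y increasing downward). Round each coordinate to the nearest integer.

x = 1404 px, y = 207 px

2691/621 > 9/16, so the 9:16 crop keeps the full height 621 and trims width to 621 × 9/16 = 349.31 px.
Left offset = (2691 − 349.31)/2 = 1170.84 px; top offset = 0.
Top-right is two-thirds across and one-third down within the crop:
x = 1170.84 + 2 × 349.31/3 ≈ 1404; y = 0.00 + 1 × 621.00/3 ≈ 207.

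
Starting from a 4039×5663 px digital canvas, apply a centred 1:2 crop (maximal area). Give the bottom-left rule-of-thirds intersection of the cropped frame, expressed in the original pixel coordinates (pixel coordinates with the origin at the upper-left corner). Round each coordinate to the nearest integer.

4039/5663 > 1/2, so the 1:2 crop keeps the full height 5663 and trims width to 5663 × 1/2 = 2831.50 px.
Left offset = (4039 − 2831.50)/2 = 603.75 px; top offset = 0.
Bottom-left is one-third across and two-thirds down within the crop:
x = 603.75 + 1 × 2831.50/3 ≈ 1548; y = 0.00 + 2 × 5663.00/3 ≈ 3775.

x = 1548 px, y = 3775 px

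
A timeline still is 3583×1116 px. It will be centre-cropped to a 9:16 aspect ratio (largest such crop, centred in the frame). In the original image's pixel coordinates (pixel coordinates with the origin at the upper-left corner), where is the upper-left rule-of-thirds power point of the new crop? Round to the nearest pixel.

x = 1687 px, y = 372 px

3583/1116 > 9/16, so the 9:16 crop keeps the full height 1116 and trims width to 1116 × 9/16 = 627.75 px.
Left offset = (3583 − 627.75)/2 = 1477.62 px; top offset = 0.
Upper-left is one-third across and one-third down within the crop:
x = 1477.62 + 1 × 627.75/3 ≈ 1687; y = 0.00 + 1 × 1116.00/3 ≈ 372.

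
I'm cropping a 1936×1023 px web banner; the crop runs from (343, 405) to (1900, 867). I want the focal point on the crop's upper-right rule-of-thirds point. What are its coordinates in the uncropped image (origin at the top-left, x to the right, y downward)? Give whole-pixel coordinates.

x = 1381 px, y = 559 px

Crop width = 1900 − 343 = 1557 px; one third is 519.00 px.
Crop height = 867 − 405 = 462 px; one third is 154.00 px.
The upper-right point is two-thirds across and one-third down within the crop:
x = 343 + 2 × 519.00 ≈ 1381; y = 405 + 1 × 154.00 ≈ 559.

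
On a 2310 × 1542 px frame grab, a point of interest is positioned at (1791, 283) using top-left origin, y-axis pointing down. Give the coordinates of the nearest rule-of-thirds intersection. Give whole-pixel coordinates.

(1540, 514)

Third lines: x ∈ {770, 1540}, y ∈ {514, 1028}.
1791 is closer to x = 1540; 283 is closer to y = 514.
So the nearest intersection is the upper-right power point.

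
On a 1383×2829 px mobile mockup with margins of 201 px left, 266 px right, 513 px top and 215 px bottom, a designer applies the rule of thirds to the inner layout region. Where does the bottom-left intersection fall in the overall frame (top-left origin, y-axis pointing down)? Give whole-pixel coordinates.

Content width = 1383 − 201 − 266 = 916 px; content height = 2829 − 513 − 215 = 2101 px.
Bottom-left is one-third across and two-thirds down within the inner layout region.
x = 201 + 1 × 916/3 = 201 + 305.33 ≈ 506
y = 513 + 2 × 2101/3 = 513 + 1400.67 ≈ 1914

x = 506 px, y = 1914 px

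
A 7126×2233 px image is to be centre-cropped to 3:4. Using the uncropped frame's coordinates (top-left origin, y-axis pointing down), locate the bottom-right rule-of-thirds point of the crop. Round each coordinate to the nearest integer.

7126/2233 > 3/4, so the 3:4 crop keeps the full height 2233 and trims width to 2233 × 3/4 = 1674.75 px.
Left offset = (7126 − 1674.75)/2 = 2725.62 px; top offset = 0.
Bottom-right is two-thirds across and two-thirds down within the crop:
x = 2725.62 + 2 × 1674.75/3 ≈ 3842; y = 0.00 + 2 × 2233.00/3 ≈ 1489.

x = 3842 px, y = 1489 px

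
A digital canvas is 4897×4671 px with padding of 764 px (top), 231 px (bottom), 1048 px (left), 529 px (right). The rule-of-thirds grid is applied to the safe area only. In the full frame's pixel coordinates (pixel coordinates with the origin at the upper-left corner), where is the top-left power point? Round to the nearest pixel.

x = 2155 px, y = 1989 px

Content width = 4897 − 1048 − 529 = 3320 px; content height = 4671 − 764 − 231 = 3676 px.
Top-left is one-third across and one-third down within the safe area.
x = 1048 + 1 × 3320/3 = 1048 + 1106.67 ≈ 2155
y = 764 + 1 × 3676/3 = 764 + 1225.33 ≈ 1989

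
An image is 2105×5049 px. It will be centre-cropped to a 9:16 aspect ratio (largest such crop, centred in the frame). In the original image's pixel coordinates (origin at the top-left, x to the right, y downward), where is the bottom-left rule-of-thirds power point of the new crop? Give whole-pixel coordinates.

2105/5049 < 9/16, so the 9:16 crop keeps the full width 2105 and trims height to 2105 × 16/9 = 3742.22 px.
Top offset = (5049 − 3742.22)/2 = 653.39 px; left offset = 0.
Bottom-left is one-third across and two-thirds down within the crop:
x = 0.00 + 1 × 2105.00/3 ≈ 702; y = 653.39 + 2 × 3742.22/3 ≈ 3148.

(702, 3148)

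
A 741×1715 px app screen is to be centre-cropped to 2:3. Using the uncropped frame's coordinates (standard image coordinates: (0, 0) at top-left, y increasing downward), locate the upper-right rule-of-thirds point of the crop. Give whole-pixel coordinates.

741/1715 < 2/3, so the 2:3 crop keeps the full width 741 and trims height to 741 × 3/2 = 1111.50 px.
Top offset = (1715 − 1111.50)/2 = 301.75 px; left offset = 0.
Upper-right is two-thirds across and one-third down within the crop:
x = 0.00 + 2 × 741.00/3 ≈ 494; y = 301.75 + 1 × 1111.50/3 ≈ 672.

(494, 672)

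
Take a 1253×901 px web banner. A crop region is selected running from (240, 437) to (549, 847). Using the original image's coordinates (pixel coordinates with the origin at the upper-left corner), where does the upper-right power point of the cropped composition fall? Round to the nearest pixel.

x = 446 px, y = 574 px

Crop width = 549 − 240 = 309 px; one third is 103.00 px.
Crop height = 847 − 437 = 410 px; one third is 136.67 px.
The upper-right point is two-thirds across and one-third down within the crop:
x = 240 + 2 × 103.00 ≈ 446; y = 437 + 1 × 136.67 ≈ 574.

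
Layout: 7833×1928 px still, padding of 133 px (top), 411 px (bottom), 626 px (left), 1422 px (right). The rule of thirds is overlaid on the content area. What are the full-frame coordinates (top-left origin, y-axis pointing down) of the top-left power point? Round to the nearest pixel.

x = 2554 px, y = 594 px

Content width = 7833 − 626 − 1422 = 5785 px; content height = 1928 − 133 − 411 = 1384 px.
Top-left is one-third across and one-third down within the content area.
x = 626 + 1 × 5785/3 = 626 + 1928.33 ≈ 2554
y = 133 + 1 × 1384/3 = 133 + 461.33 ≈ 594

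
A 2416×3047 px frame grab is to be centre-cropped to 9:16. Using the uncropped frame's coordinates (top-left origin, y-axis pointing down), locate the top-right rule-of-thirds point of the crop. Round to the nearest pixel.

2416/3047 > 9/16, so the 9:16 crop keeps the full height 3047 and trims width to 3047 × 9/16 = 1713.94 px.
Left offset = (2416 − 1713.94)/2 = 351.03 px; top offset = 0.
Top-right is two-thirds across and one-third down within the crop:
x = 351.03 + 2 × 1713.94/3 ≈ 1494; y = 0.00 + 1 × 3047.00/3 ≈ 1016.

x = 1494 px, y = 1016 px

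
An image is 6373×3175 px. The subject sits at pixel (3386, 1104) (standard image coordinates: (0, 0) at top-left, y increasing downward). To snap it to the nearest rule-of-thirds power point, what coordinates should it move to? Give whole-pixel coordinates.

(4249, 1058)

Third lines: x ∈ {2124, 4249}, y ∈ {1058, 2117}.
3386 is closer to x = 4249; 1104 is closer to y = 1058.
So the nearest intersection is the upper-right power point.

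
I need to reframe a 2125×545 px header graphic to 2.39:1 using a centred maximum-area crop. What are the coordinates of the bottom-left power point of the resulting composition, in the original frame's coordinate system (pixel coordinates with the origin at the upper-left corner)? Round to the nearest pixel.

2125/545 > 2.39/1, so the 2.39:1 crop keeps the full height 545 and trims width to 545 × 2.39/1 = 1302.55 px.
Left offset = (2125 − 1302.55)/2 = 411.23 px; top offset = 0.
Bottom-left is one-third across and two-thirds down within the crop:
x = 411.23 + 1 × 1302.55/3 ≈ 845; y = 0.00 + 2 × 545.00/3 ≈ 363.

(845, 363)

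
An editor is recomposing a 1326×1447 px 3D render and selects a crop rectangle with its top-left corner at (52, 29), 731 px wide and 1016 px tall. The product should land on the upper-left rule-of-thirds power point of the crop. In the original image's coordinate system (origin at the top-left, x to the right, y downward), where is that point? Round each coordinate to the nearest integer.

One third of the crop width 731 is 243.67 px.
One third of the crop height 1016 is 338.67 px.
The upper-left point is one-third across and one-third down within the crop:
x = 52 + 1 × 243.67 ≈ 296; y = 29 + 1 × 338.67 ≈ 368.

(296, 368)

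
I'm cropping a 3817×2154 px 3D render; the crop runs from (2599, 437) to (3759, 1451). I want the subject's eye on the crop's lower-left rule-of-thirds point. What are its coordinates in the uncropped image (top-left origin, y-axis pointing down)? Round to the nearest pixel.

x = 2986 px, y = 1113 px

Crop width = 3759 − 2599 = 1160 px; one third is 386.67 px.
Crop height = 1451 − 437 = 1014 px; one third is 338.00 px.
The lower-left point is one-third across and two-thirds down within the crop:
x = 2599 + 1 × 386.67 ≈ 2986; y = 437 + 2 × 338.00 ≈ 1113.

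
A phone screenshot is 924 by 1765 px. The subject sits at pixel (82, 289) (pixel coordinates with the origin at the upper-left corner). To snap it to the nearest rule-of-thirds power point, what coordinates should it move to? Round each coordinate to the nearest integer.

(308, 588)

Third lines: x ∈ {308, 616}, y ∈ {588, 1177}.
82 is closer to x = 308; 289 is closer to y = 588.
So the nearest intersection is the upper-left power point.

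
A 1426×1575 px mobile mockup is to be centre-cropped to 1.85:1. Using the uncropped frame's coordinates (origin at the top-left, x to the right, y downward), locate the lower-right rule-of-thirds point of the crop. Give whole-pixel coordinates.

x = 951 px, y = 916 px

1426/1575 < 1.85/1, so the 1.85:1 crop keeps the full width 1426 and trims height to 1426 × 1/1.85 = 770.81 px.
Top offset = (1575 − 770.81)/2 = 402.09 px; left offset = 0.
Lower-right is two-thirds across and two-thirds down within the crop:
x = 0.00 + 2 × 1426.00/3 ≈ 951; y = 402.09 + 2 × 770.81/3 ≈ 916.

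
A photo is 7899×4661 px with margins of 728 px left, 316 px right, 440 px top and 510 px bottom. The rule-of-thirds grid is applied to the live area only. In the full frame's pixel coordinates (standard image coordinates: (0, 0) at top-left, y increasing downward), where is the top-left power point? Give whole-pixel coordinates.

x = 3013 px, y = 1677 px

Content width = 7899 − 728 − 316 = 6855 px; content height = 4661 − 440 − 510 = 3711 px.
Top-left is one-third across and one-third down within the live area.
x = 728 + 1 × 6855/3 = 728 + 2285.00 ≈ 3013
y = 440 + 1 × 3711/3 = 440 + 1237.00 ≈ 1677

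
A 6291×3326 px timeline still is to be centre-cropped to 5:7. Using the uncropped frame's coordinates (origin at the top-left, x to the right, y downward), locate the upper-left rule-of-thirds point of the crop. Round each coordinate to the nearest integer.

6291/3326 > 5/7, so the 5:7 crop keeps the full height 3326 and trims width to 3326 × 5/7 = 2375.71 px.
Left offset = (6291 − 2375.71)/2 = 1957.64 px; top offset = 0.
Upper-left is one-third across and one-third down within the crop:
x = 1957.64 + 1 × 2375.71/3 ≈ 2750; y = 0.00 + 1 × 3326.00/3 ≈ 1109.

x = 2750 px, y = 1109 px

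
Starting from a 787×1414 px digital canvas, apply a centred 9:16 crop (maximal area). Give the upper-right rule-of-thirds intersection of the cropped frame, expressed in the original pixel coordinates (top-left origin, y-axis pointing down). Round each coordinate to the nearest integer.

787/1414 < 9/16, so the 9:16 crop keeps the full width 787 and trims height to 787 × 16/9 = 1399.11 px.
Top offset = (1414 − 1399.11)/2 = 7.44 px; left offset = 0.
Upper-right is two-thirds across and one-third down within the crop:
x = 0.00 + 2 × 787.00/3 ≈ 525; y = 7.44 + 1 × 1399.11/3 ≈ 474.

x = 525 px, y = 474 px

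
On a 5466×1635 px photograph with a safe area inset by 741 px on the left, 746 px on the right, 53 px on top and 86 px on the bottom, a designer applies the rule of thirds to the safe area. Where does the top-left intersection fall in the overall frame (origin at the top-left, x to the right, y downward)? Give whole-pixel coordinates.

Content width = 5466 − 741 − 746 = 3979 px; content height = 1635 − 53 − 86 = 1496 px.
Top-left is one-third across and one-third down within the safe area.
x = 741 + 1 × 3979/3 = 741 + 1326.33 ≈ 2067
y = 53 + 1 × 1496/3 = 53 + 498.67 ≈ 552

(2067, 552)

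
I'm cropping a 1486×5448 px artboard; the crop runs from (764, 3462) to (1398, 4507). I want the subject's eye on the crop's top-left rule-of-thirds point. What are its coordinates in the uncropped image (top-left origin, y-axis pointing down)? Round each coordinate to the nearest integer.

Crop width = 1398 − 764 = 634 px; one third is 211.33 px.
Crop height = 4507 − 3462 = 1045 px; one third is 348.33 px.
The top-left point is one-third across and one-third down within the crop:
x = 764 + 1 × 211.33 ≈ 975; y = 3462 + 1 × 348.33 ≈ 3810.

(975, 3810)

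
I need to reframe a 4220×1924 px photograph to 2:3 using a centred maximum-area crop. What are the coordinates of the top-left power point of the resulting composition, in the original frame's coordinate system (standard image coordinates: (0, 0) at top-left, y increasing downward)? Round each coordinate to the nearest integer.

4220/1924 > 2/3, so the 2:3 crop keeps the full height 1924 and trims width to 1924 × 2/3 = 1282.67 px.
Left offset = (4220 − 1282.67)/2 = 1468.67 px; top offset = 0.
Top-left is one-third across and one-third down within the crop:
x = 1468.67 + 1 × 1282.67/3 ≈ 1896; y = 0.00 + 1 × 1924.00/3 ≈ 641.

x = 1896 px, y = 641 px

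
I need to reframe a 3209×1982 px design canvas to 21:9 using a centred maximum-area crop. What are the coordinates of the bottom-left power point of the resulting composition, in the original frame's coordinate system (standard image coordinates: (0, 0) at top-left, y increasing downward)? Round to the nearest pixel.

(1070, 1220)

3209/1982 < 21/9, so the 21:9 crop keeps the full width 3209 and trims height to 3209 × 9/21 = 1375.29 px.
Top offset = (1982 − 1375.29)/2 = 303.36 px; left offset = 0.
Bottom-left is one-third across and two-thirds down within the crop:
x = 0.00 + 1 × 3209.00/3 ≈ 1070; y = 303.36 + 2 × 1375.29/3 ≈ 1220.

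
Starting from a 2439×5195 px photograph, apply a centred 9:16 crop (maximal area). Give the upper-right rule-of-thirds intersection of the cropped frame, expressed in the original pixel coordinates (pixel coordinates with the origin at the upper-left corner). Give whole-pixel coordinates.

x = 1626 px, y = 1875 px

2439/5195 < 9/16, so the 9:16 crop keeps the full width 2439 and trims height to 2439 × 16/9 = 4336.00 px.
Top offset = (5195 − 4336.00)/2 = 429.50 px; left offset = 0.
Upper-right is two-thirds across and one-third down within the crop:
x = 0.00 + 2 × 2439.00/3 ≈ 1626; y = 429.50 + 1 × 4336.00/3 ≈ 1875.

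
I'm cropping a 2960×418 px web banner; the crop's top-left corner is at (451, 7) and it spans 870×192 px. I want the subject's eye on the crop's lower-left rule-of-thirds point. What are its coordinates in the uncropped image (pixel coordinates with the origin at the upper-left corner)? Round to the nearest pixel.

(741, 135)

One third of the crop width 870 is 290.00 px.
One third of the crop height 192 is 64.00 px.
The lower-left point is one-third across and two-thirds down within the crop:
x = 451 + 1 × 290.00 ≈ 741; y = 7 + 2 × 64.00 ≈ 135.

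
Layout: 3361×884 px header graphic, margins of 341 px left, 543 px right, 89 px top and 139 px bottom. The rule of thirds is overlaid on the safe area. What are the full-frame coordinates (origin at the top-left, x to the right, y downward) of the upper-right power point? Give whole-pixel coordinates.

Content width = 3361 − 341 − 543 = 2477 px; content height = 884 − 89 − 139 = 656 px.
Upper-right is two-thirds across and one-third down within the safe area.
x = 341 + 2 × 2477/3 = 341 + 1651.33 ≈ 1992
y = 89 + 1 × 656/3 = 89 + 218.67 ≈ 308

x = 1992 px, y = 308 px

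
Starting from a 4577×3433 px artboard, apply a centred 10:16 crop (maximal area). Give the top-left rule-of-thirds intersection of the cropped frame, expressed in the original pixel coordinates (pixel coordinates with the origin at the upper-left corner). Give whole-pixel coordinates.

x = 1931 px, y = 1144 px

4577/3433 > 10/16, so the 10:16 crop keeps the full height 3433 and trims width to 3433 × 10/16 = 2145.62 px.
Left offset = (4577 − 2145.62)/2 = 1215.69 px; top offset = 0.
Top-left is one-third across and one-third down within the crop:
x = 1215.69 + 1 × 2145.62/3 ≈ 1931; y = 0.00 + 1 × 3433.00/3 ≈ 1144.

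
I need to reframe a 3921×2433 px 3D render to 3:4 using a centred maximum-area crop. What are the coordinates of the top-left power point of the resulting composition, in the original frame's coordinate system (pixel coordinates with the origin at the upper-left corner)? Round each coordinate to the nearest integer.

3921/2433 > 3/4, so the 3:4 crop keeps the full height 2433 and trims width to 2433 × 3/4 = 1824.75 px.
Left offset = (3921 − 1824.75)/2 = 1048.12 px; top offset = 0.
Top-left is one-third across and one-third down within the crop:
x = 1048.12 + 1 × 1824.75/3 ≈ 1656; y = 0.00 + 1 × 2433.00/3 ≈ 811.

x = 1656 px, y = 811 px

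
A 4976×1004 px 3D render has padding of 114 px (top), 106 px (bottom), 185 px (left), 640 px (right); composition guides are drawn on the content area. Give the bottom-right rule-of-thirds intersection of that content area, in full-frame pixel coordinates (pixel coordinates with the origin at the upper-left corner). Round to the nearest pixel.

Content width = 4976 − 185 − 640 = 4151 px; content height = 1004 − 114 − 106 = 784 px.
Bottom-right is two-thirds across and two-thirds down within the content area.
x = 185 + 2 × 4151/3 = 185 + 2767.33 ≈ 2952
y = 114 + 2 × 784/3 = 114 + 522.67 ≈ 637

x = 2952 px, y = 637 px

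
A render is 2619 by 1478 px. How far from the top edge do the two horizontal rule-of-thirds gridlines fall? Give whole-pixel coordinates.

493 px and 985 px

1478 / 3 = 492.67, so the horizontal lines sit at one and two thirds of 1478.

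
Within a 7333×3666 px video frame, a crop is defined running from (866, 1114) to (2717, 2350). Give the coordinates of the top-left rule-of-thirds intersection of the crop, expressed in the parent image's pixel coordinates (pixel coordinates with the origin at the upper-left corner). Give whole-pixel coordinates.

Crop width = 2717 − 866 = 1851 px; one third is 617.00 px.
Crop height = 2350 − 1114 = 1236 px; one third is 412.00 px.
The top-left point is one-third across and one-third down within the crop:
x = 866 + 1 × 617.00 ≈ 1483; y = 1114 + 1 × 412.00 ≈ 1526.

(1483, 1526)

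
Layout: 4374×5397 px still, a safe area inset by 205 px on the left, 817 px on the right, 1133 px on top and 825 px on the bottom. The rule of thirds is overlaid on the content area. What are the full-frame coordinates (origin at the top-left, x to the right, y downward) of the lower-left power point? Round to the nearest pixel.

Content width = 4374 − 205 − 817 = 3352 px; content height = 5397 − 1133 − 825 = 3439 px.
Lower-left is one-third across and two-thirds down within the content area.
x = 205 + 1 × 3352/3 = 205 + 1117.33 ≈ 1322
y = 1133 + 2 × 3439/3 = 1133 + 2292.67 ≈ 3426

(1322, 3426)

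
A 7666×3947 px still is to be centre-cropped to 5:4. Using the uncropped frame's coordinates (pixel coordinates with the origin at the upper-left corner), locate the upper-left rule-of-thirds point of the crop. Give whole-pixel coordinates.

7666/3947 > 5/4, so the 5:4 crop keeps the full height 3947 and trims width to 3947 × 5/4 = 4933.75 px.
Left offset = (7666 − 4933.75)/2 = 1366.12 px; top offset = 0.
Upper-left is one-third across and one-third down within the crop:
x = 1366.12 + 1 × 4933.75/3 ≈ 3011; y = 0.00 + 1 × 3947.00/3 ≈ 1316.

(3011, 1316)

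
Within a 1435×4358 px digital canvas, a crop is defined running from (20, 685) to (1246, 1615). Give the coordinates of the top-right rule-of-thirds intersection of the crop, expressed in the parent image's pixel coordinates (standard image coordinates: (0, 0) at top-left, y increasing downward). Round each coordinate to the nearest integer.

Crop width = 1246 − 20 = 1226 px; one third is 408.67 px.
Crop height = 1615 − 685 = 930 px; one third is 310.00 px.
The top-right point is two-thirds across and one-third down within the crop:
x = 20 + 2 × 408.67 ≈ 837; y = 685 + 1 × 310.00 ≈ 995.

x = 837 px, y = 995 px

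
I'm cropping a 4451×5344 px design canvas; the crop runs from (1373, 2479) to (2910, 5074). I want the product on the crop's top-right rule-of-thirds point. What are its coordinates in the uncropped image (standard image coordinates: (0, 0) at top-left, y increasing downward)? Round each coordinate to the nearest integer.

x = 2398 px, y = 3344 px

Crop width = 2910 − 1373 = 1537 px; one third is 512.33 px.
Crop height = 5074 − 2479 = 2595 px; one third is 865.00 px.
The top-right point is two-thirds across and one-third down within the crop:
x = 1373 + 2 × 512.33 ≈ 2398; y = 2479 + 1 × 865.00 ≈ 3344.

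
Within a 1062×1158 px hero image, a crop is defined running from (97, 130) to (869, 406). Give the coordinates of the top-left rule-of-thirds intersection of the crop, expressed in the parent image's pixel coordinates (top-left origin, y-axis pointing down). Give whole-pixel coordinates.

x = 354 px, y = 222 px

Crop width = 869 − 97 = 772 px; one third is 257.33 px.
Crop height = 406 − 130 = 276 px; one third is 92.00 px.
The top-left point is one-third across and one-third down within the crop:
x = 97 + 1 × 257.33 ≈ 354; y = 130 + 1 × 92.00 ≈ 222.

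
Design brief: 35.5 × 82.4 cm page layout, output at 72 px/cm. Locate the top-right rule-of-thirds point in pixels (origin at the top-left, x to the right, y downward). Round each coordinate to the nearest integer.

x = 1704 px, y = 1978 px

In pixels the canvas is 35.5 × 72 = 2556 wide and 82.4 × 72 = 5932.8 tall.
The top-right point is two-thirds across and one-third down:
x = 2 × 2556/3 ≈ 1704; y = 1 × 5932.8/3 ≈ 1978.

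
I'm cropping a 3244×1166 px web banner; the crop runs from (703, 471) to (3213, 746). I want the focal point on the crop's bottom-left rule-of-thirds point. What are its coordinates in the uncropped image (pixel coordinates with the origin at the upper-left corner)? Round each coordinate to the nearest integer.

Crop width = 3213 − 703 = 2510 px; one third is 836.67 px.
Crop height = 746 − 471 = 275 px; one third is 91.67 px.
The bottom-left point is one-third across and two-thirds down within the crop:
x = 703 + 1 × 836.67 ≈ 1540; y = 471 + 2 × 91.67 ≈ 654.

(1540, 654)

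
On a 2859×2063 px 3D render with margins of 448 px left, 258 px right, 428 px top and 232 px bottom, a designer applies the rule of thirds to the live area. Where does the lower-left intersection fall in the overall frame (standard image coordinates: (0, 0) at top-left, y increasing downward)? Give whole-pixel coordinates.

x = 1166 px, y = 1363 px

Content width = 2859 − 448 − 258 = 2153 px; content height = 2063 − 428 − 232 = 1403 px.
Lower-left is one-third across and two-thirds down within the live area.
x = 448 + 1 × 2153/3 = 448 + 717.67 ≈ 1166
y = 428 + 2 × 1403/3 = 428 + 935.33 ≈ 1363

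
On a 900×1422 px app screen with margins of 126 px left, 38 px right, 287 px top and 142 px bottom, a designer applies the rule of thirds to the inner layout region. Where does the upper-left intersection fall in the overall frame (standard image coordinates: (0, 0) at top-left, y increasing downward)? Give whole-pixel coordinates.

Content width = 900 − 126 − 38 = 736 px; content height = 1422 − 287 − 142 = 993 px.
Upper-left is one-third across and one-third down within the inner layout region.
x = 126 + 1 × 736/3 = 126 + 245.33 ≈ 371
y = 287 + 1 × 993/3 = 287 + 331.00 ≈ 618

(371, 618)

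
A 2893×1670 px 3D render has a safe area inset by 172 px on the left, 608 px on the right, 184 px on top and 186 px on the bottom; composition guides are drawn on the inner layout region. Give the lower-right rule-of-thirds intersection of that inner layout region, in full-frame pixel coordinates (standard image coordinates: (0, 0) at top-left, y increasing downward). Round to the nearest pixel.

x = 1581 px, y = 1051 px

Content width = 2893 − 172 − 608 = 2113 px; content height = 1670 − 184 − 186 = 1300 px.
Lower-right is two-thirds across and two-thirds down within the inner layout region.
x = 172 + 2 × 2113/3 = 172 + 1408.67 ≈ 1581
y = 184 + 2 × 1300/3 = 184 + 866.67 ≈ 1051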